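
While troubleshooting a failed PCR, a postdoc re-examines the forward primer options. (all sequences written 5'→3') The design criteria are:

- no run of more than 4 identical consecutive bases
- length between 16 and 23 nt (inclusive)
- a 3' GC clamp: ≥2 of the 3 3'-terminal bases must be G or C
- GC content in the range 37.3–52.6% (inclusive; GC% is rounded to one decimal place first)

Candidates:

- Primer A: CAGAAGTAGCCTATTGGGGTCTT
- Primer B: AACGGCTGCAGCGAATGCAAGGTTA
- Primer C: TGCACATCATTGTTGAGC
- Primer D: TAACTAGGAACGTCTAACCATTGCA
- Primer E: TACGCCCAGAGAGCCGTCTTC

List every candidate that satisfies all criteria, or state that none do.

Primer A (23 nt, A=5 T=7 G=7 C=4): longest run = 4 ✓; length 23 ✓; 3' end CTT has 1 G/C, need ≥2 ✗; GC 11/23 = 47.8% ✓ — fails.
Primer B (25 nt, A=8 T=4 G=8 C=5): longest run = 2 ✓; length 25, outside 16–23 ✗; 3' end TTA has 0 G/C, need ≥2 ✗; GC 13/25 = 52.0% ✓ — fails.
Primer C (18 nt, A=4 T=6 G=4 C=4): longest run = 2 ✓; length 18 ✓; 3' end AGC has 2 G/C ✓; GC 8/18 = 44.4% ✓ — passes.
Primer D (25 nt, A=9 T=6 G=4 C=6): longest run = 2 ✓; length 25, outside 16–23 ✗; 3' end GCA has 2 G/C ✓; GC 10/25 = 40.0% ✓ — fails.
Primer E (21 nt, A=4 T=4 G=5 C=8): longest run = 3 ✓; length 21 ✓; 3' end TTC has 1 G/C, need ≥2 ✗; GC 13/21 = 61.9%, outside 37.3–52.6% ✗ — fails.

Primer C only.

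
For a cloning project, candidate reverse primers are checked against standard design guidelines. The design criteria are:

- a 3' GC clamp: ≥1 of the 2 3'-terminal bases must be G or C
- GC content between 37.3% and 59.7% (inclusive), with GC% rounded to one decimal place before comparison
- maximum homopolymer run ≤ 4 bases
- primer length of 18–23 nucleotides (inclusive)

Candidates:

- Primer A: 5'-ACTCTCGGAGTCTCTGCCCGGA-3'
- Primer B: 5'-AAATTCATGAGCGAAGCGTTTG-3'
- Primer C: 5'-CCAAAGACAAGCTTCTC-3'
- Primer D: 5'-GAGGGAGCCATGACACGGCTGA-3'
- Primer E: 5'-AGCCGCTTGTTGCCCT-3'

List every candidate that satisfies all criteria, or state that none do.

Primer A (22 nt, A=3 T=5 G=6 C=8): 3' end GA has 1 G/C ✓; GC 14/22 = 63.6%, outside 37.3–59.7% ✗; longest run = 3 ✓; length 22 ✓ — fails.
Primer B (22 nt, A=7 T=6 G=6 C=3): 3' end TG has 1 G/C ✓; GC 9/22 = 40.9% ✓; longest run = 3 ✓; length 22 ✓ — passes.
Primer C (17 nt, A=6 T=3 G=2 C=6): 3' end TC has 1 G/C ✓; GC 8/17 = 47.1% ✓; longest run = 3 ✓; length 17, outside 18–23 ✗ — fails.
Primer D (22 nt, A=6 T=2 G=9 C=5): 3' end GA has 1 G/C ✓; GC 14/22 = 63.6%, outside 37.3–59.7% ✗; longest run = 3 ✓; length 22 ✓ — fails.
Primer E (16 nt, A=1 T=5 G=4 C=6): 3' end CT has 1 G/C ✓; GC 10/16 = 62.5%, outside 37.3–59.7% ✗; longest run = 3 ✓; length 16, outside 18–23 ✗ — fails.

Primer B only.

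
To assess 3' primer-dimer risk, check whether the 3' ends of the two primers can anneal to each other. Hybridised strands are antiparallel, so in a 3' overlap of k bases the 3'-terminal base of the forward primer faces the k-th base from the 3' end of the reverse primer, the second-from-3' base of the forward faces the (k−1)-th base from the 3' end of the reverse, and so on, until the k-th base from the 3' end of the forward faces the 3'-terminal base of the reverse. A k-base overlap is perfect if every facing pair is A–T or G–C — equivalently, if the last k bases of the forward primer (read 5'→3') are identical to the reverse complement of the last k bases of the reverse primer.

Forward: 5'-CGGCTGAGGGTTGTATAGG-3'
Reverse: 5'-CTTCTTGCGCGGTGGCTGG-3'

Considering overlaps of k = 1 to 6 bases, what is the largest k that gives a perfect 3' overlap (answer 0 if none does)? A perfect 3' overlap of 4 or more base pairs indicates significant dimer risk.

Longest perfect overlap: 0 complementary base pairs; below the dimer-risk threshold (threshold 4).

Last 6 bases (5'→3') — forward …TATAGG, reverse …GGCTGG.
Reverse complement of the reverse primer's last 6 bases: CCAGCC; its first k bases are the reverse complement of the reverse primer's last k bases, so a perfect k-base overlap needs the forward primer's last k bases to equal them.
Comparing (forward last k vs required): k=1: G vs C ✗; k=2: GG vs CC ✗; k=3: AGG vs CCA ✗; k=4: TAGG vs CCAG ✗; k=5: ATAGG vs CCAGC ✗; k=6: TATAGG vs CCAGCC ✗.
No overlap length from 1 to 6 is perfect, so the longest perfect 3' overlap is 0.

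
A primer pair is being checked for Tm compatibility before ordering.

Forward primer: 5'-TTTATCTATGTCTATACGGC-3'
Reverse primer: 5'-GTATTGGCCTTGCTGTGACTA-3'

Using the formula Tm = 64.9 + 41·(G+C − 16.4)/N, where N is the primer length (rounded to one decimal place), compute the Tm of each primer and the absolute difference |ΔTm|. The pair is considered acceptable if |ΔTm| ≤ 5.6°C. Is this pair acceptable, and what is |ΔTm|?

|ΔTm| = 6.8°C; the pair is not acceptable.

Forward: G+C = 7, N = 20 → Tm = 64.9 + 41·(7 − 16.4)/20 = 45.6°C.
Reverse: G+C = 10, N = 21 → Tm = 64.9 + 41·(10 − 16.4)/21 = 52.4°C.
|ΔTm| = |45.6 − 52.4| = 6.8°C, > 5.6°C.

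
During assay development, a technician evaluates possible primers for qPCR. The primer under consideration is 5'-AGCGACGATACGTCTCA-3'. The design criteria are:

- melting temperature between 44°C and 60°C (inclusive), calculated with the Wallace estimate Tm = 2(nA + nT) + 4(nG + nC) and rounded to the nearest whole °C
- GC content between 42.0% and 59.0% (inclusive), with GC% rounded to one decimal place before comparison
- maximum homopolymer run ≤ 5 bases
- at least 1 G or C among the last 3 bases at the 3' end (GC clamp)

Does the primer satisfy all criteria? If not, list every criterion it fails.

Meets all criteria.

Base counts: A=5, T=3, G=4, C=5 (length 17).
Tm: Tm = 2·8 + 4·9 = 52°C ✓
GC content: GC 9/17 = 52.9% ✓
homopolymer run: longest run = 1 ✓
GC clamp: 3' end TCA has 1 G/C ✓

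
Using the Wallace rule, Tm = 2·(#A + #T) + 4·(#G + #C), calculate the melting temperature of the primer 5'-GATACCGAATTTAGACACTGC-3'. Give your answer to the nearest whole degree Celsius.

60°C

Base counts: A=7, T=5, G=4, C=5 (length 21).
Tm = 2·(7+5) + 4·(4+5) = 2·12 + 4·9 = 24 + 36 = 60°C.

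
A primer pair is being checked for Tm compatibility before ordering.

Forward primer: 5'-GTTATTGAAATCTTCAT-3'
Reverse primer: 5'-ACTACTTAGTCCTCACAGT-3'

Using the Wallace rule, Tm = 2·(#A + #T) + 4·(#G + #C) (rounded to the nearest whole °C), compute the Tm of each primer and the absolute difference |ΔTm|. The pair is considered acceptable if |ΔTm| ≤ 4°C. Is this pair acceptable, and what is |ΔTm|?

|ΔTm| = 12°C; the pair is not acceptable.

Forward: A=5 T=8 G=2 C=2 → Tm = 2·13 + 4·4 = 42°C.
Reverse: A=5 T=6 G=2 C=6 → Tm = 2·11 + 4·8 = 54°C.
|ΔTm| = |42 − 54| = 12°C, > 4°C.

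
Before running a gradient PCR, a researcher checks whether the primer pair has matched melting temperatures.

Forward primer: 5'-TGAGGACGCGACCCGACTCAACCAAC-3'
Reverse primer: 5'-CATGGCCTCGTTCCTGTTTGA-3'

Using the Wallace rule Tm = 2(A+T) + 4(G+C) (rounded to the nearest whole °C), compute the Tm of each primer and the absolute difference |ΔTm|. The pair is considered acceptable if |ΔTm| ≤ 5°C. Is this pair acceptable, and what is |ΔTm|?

|ΔTm| = 20°C; the pair is not acceptable.

Forward: A=8 T=2 G=6 C=10 → Tm = 2·10 + 4·16 = 84°C.
Reverse: A=2 T=8 G=5 C=6 → Tm = 2·10 + 4·11 = 64°C.
|ΔTm| = |84 − 64| = 20°C, > 5°C.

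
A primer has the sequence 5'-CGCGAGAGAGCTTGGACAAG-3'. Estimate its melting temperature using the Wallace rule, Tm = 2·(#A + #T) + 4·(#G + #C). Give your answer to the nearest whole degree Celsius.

64°C

Base counts: A=6, T=2, G=8, C=4 (length 20).
Tm = 2·(6+2) + 4·(8+4) = 2·8 + 4·12 = 16 + 48 = 64°C.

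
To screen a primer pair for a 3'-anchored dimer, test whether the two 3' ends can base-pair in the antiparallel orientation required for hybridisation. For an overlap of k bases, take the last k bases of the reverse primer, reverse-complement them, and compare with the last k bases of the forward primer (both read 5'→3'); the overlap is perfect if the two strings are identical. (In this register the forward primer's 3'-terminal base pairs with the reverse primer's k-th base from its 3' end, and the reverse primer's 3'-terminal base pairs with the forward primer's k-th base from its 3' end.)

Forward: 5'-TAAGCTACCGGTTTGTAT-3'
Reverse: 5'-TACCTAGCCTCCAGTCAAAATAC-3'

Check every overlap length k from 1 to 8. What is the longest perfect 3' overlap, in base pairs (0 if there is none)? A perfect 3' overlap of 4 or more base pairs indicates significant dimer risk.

Last 8 bases (5'→3') — forward …GTTTGTAT, reverse …CAAAATAC.
Reverse complement of the reverse primer's last 8 bases: GTATTTTG; its first k bases are the reverse complement of the reverse primer's last k bases, so a perfect k-base overlap needs the forward primer's last k bases to equal them.
Comparing (forward last k vs required): k=1: T vs G ✗; k=2: AT vs GT ✗; k=3: TAT vs GTA ✗; k=4: GTAT vs GTAT ✓; k=5: TGTAT vs GTATT ✗; k=6: TTGTAT vs GTATTT ✗; k=7: TTTGTAT vs GTATTTT ✗; k=8: GTTTGTAT vs GTATTTTG ✗.
Only k = 4 is perfect, so the longest perfect 3' overlap is 4.

Longest perfect overlap: 4 complementary base pairs; significant dimer risk (threshold 4).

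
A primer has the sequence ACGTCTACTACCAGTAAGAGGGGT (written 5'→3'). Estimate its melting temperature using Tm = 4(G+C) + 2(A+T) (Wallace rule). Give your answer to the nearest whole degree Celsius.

Base counts: A=7, T=5, G=7, C=5 (length 24).
Tm = 2·(7+5) + 4·(7+5) = 2·12 + 4·12 = 24 + 48 = 72°C.

72°C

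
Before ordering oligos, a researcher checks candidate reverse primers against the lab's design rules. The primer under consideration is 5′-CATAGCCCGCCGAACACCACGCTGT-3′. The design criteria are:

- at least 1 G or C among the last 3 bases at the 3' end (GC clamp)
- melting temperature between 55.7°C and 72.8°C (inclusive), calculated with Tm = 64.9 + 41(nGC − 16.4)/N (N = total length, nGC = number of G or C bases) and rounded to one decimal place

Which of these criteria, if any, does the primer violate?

Meets all criteria.

Base counts: A=6, T=3, G=5, C=11 (length 25).
GC clamp: 3' end TGT has 1 G/C ✓
Tm: Tm = 64.9 + 41·(16 − 16.4)/25 = 64.2°C ✓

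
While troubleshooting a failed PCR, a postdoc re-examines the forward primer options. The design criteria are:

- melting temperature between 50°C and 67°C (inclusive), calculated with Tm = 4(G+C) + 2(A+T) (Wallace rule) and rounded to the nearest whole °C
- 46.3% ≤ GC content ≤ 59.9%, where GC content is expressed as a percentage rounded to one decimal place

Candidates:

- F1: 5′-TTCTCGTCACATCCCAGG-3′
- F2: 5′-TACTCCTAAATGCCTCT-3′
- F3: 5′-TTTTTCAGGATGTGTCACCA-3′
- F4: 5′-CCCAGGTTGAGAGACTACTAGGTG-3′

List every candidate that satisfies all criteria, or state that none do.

F1 (18 nt, A=3 T=5 G=3 C=7): Tm = 2·8 + 4·10 = 56°C ✓; GC 10/18 = 55.6% ✓ — passes.
F2 (17 nt, A=4 T=6 G=1 C=6): Tm = 2·10 + 4·7 = 48°C, outside 50–67°C ✗; GC 7/17 = 41.2%, outside 46.3–59.9% ✗ — fails.
F3 (20 nt, A=4 T=8 G=4 C=4): Tm = 2·12 + 4·8 = 56°C ✓; GC 8/20 = 40.0%, outside 46.3–59.9% ✗ — fails.
F4 (24 nt, A=6 T=5 G=8 C=5): Tm = 2·11 + 4·13 = 74°C, outside 50–67°C ✗; GC 13/24 = 54.2% ✓ — fails.

F1 only.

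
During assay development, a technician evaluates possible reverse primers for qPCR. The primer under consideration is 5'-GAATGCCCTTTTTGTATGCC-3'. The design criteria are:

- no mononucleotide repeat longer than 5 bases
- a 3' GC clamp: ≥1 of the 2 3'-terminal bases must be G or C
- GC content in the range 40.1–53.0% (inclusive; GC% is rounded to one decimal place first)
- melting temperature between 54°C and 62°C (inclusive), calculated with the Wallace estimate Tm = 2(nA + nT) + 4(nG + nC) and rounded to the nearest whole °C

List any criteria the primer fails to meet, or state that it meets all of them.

Base counts: A=3, T=8, G=4, C=5 (length 20).
homopolymer run: longest run = 5 ✓
GC clamp: 3' end CC has 2 G/C ✓
GC content: GC 9/20 = 45.0% ✓
Tm: Tm = 2·11 + 4·9 = 58°C ✓

Meets all criteria.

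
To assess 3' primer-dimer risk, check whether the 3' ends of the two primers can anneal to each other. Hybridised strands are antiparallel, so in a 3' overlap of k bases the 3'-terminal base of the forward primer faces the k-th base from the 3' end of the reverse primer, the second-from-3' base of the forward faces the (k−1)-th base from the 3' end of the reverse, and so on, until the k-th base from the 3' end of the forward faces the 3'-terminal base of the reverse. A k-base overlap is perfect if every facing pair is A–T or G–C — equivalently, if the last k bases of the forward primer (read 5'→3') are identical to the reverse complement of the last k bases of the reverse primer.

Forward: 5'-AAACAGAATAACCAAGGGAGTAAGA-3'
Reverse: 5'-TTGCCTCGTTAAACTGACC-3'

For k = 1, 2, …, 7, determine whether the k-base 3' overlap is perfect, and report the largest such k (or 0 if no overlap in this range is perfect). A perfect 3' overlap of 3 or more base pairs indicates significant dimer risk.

Last 7 bases (5'→3') — forward …AGTAAGA, reverse …ACTGACC.
Reverse complement of the reverse primer's last 7 bases: GGTCAGT; its first k bases are the reverse complement of the reverse primer's last k bases, so a perfect k-base overlap needs the forward primer's last k bases to equal them.
Comparing (forward last k vs required): k=1: A vs G ✗; k=2: GA vs GG ✗; k=3: AGA vs GGT ✗; k=4: AAGA vs GGTC ✗; k=5: TAAGA vs GGTCA ✗; k=6: GTAAGA vs GGTCAG ✗; k=7: AGTAAGA vs GGTCAGT ✗.
No overlap length from 1 to 7 is perfect, so the longest perfect 3' overlap is 0.

Longest perfect overlap: 0 complementary base pairs; below the dimer-risk threshold (threshold 3).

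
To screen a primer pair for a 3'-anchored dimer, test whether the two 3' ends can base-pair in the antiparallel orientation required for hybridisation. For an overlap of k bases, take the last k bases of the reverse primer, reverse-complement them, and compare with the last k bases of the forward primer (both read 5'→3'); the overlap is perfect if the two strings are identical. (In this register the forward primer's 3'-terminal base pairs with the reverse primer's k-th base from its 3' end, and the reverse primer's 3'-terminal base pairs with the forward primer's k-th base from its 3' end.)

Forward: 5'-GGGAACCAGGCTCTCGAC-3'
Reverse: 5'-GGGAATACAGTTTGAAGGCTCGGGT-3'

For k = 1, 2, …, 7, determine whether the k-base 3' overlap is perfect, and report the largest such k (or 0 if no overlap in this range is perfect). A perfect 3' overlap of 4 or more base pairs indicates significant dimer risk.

Last 7 bases (5'→3') — forward …TCTCGAC, reverse …CTCGGGT.
Reverse complement of the reverse primer's last 7 bases: ACCCGAG; its first k bases are the reverse complement of the reverse primer's last k bases, so a perfect k-base overlap needs the forward primer's last k bases to equal them.
Comparing (forward last k vs required): k=1: C vs A ✗; k=2: AC vs AC ✓; k=3: GAC vs ACC ✗; k=4: CGAC vs ACCC ✗; k=5: TCGAC vs ACCCG ✗; k=6: CTCGAC vs ACCCGA ✗; k=7: TCTCGAC vs ACCCGAG ✗.
Only k = 2 is perfect, so the longest perfect 3' overlap is 2.

Longest perfect overlap: 2 complementary base pairs; below the dimer-risk threshold (threshold 4).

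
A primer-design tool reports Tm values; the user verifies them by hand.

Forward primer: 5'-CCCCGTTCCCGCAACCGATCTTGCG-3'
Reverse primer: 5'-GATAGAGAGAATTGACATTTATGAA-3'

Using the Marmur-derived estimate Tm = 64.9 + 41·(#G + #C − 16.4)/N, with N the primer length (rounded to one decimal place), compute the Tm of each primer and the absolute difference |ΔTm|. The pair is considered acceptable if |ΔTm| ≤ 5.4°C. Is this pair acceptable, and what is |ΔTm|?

|ΔTm| = 16.4°C; the pair is not acceptable.

Forward: G+C = 17, N = 25 → Tm = 64.9 + 41·(17 − 16.4)/25 = 65.9°C.
Reverse: G+C = 7, N = 25 → Tm = 64.9 + 41·(7 − 16.4)/25 = 49.5°C.
|ΔTm| = |65.9 − 49.5| = 16.4°C, > 5.4°C.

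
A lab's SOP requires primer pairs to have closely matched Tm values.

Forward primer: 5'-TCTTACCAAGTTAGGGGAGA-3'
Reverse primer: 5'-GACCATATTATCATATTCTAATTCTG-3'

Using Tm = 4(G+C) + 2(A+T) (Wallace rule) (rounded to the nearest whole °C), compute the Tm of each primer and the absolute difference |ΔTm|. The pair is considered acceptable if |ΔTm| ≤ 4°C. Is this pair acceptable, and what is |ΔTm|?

|ΔTm| = 8°C; the pair is not acceptable.

Forward: A=6 T=5 G=6 C=3 → Tm = 2·11 + 4·9 = 58°C.
Reverse: A=8 T=11 G=2 C=5 → Tm = 2·19 + 4·7 = 66°C.
|ΔTm| = |58 − 66| = 8°C, > 4°C.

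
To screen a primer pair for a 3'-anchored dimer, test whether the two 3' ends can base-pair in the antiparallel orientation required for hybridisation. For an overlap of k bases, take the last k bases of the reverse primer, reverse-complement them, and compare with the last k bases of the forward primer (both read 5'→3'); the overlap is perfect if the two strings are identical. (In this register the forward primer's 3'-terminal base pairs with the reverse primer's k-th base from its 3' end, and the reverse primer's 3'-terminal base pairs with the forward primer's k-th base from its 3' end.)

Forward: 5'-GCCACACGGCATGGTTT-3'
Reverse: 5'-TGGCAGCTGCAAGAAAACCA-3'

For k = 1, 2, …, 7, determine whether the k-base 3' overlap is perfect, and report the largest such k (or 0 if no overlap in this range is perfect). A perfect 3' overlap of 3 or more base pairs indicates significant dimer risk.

Last 7 bases (5'→3') — forward …ATGGTTT, reverse …AAAACCA.
Reverse complement of the reverse primer's last 7 bases: TGGTTTT; its first k bases are the reverse complement of the reverse primer's last k bases, so a perfect k-base overlap needs the forward primer's last k bases to equal them.
Comparing (forward last k vs required): k=1: T vs T ✓; k=2: TT vs TG ✗; k=3: TTT vs TGG ✗; k=4: GTTT vs TGGT ✗; k=5: GGTTT vs TGGTT ✗; k=6: TGGTTT vs TGGTTT ✓; k=7: ATGGTTT vs TGGTTTT ✗.
Perfect overlaps at k = 1, 6; the largest is 6.

Longest perfect overlap: 6 complementary base pairs; significant dimer risk (threshold 3).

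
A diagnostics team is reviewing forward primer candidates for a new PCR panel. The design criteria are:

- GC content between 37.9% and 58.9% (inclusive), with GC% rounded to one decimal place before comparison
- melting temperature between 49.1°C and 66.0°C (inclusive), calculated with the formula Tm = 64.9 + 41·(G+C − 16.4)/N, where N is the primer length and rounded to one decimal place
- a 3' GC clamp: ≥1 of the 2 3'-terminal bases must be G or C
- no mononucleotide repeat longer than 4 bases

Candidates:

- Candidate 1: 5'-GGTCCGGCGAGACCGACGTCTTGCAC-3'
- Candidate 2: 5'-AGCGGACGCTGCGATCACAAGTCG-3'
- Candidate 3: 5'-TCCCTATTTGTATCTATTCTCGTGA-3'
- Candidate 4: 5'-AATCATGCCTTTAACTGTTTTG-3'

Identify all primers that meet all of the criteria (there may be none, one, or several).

None of the candidates satisfy all criteria.

Candidate 1 (26 nt, A=4 T=4 G=9 C=9): GC 18/26 = 69.2%, outside 37.9–58.9% ✗; Tm = 64.9 + 41·(18 − 16.4)/26 = 67.4°C, outside 49.1–66.0°C ✗; 3' end AC has 1 G/C ✓; longest run = 2 ✓ — fails.
Candidate 2 (24 nt, A=6 T=3 G=8 C=7): GC 15/24 = 62.5%, outside 37.9–58.9% ✗; Tm = 64.9 + 41·(15 − 16.4)/24 = 62.5°C ✓; 3' end CG has 2 G/C ✓; longest run = 2 ✓ — fails.
Candidate 3 (25 nt, A=4 T=12 G=3 C=6): GC 9/25 = 36.0%, outside 37.9–58.9% ✗; Tm = 64.9 + 41·(9 − 16.4)/25 = 52.8°C ✓; 3' end GA has 1 G/C ✓; longest run = 3 ✓ — fails.
Candidate 4 (22 nt, A=5 T=10 G=3 C=4): GC 7/22 = 31.8%, outside 37.9–58.9% ✗; Tm = 64.9 + 41·(7 − 16.4)/22 = 47.4°C, outside 49.1–66.0°C ✗; 3' end TG has 1 G/C ✓; longest run = 4 ✓ — fails.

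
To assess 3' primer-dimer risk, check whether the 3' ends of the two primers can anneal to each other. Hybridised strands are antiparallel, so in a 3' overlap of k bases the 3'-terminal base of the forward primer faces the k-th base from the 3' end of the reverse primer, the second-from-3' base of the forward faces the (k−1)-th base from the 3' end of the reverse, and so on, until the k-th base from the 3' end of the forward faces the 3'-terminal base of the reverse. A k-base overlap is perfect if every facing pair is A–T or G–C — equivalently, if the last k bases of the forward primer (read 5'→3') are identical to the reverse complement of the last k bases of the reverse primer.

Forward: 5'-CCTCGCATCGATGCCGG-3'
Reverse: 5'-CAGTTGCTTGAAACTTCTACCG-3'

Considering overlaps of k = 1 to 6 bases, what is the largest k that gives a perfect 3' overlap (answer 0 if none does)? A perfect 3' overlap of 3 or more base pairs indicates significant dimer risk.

Last 6 bases (5'→3') — forward …TGCCGG, reverse …CTACCG.
Reverse complement of the reverse primer's last 6 bases: CGGTAG; its first k bases are the reverse complement of the reverse primer's last k bases, so a perfect k-base overlap needs the forward primer's last k bases to equal them.
Comparing (forward last k vs required): k=1: G vs C ✗; k=2: GG vs CG ✗; k=3: CGG vs CGG ✓; k=4: CCGG vs CGGT ✗; k=5: GCCGG vs CGGTA ✗; k=6: TGCCGG vs CGGTAG ✗.
Only k = 3 is perfect, so the longest perfect 3' overlap is 3.

Longest perfect overlap: 3 complementary base pairs; significant dimer risk (threshold 3).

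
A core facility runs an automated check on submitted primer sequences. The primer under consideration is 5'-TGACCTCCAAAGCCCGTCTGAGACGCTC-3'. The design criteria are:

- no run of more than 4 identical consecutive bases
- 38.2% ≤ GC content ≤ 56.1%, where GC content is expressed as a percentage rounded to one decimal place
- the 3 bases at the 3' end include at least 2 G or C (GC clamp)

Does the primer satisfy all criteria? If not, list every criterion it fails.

Fails: GC content.

Base counts: A=6, T=5, G=6, C=11 (length 28).
homopolymer run: longest run = 3 ✓
GC content: GC 17/28 = 60.7%, outside 38.2–56.1% ✗
GC clamp: 3' end CTC has 2 G/C ✓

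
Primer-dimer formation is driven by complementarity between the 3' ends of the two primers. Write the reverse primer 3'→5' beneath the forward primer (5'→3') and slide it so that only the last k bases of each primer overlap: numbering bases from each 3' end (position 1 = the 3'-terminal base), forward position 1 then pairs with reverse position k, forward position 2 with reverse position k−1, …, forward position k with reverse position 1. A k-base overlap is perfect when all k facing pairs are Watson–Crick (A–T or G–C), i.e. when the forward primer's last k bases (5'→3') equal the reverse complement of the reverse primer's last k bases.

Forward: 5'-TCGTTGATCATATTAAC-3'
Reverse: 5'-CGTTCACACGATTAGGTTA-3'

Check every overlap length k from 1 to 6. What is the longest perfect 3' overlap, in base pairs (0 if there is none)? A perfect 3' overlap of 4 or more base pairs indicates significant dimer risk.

Last 6 bases (5'→3') — forward …ATTAAC, reverse …AGGTTA.
Reverse complement of the reverse primer's last 6 bases: TAACCT; its first k bases are the reverse complement of the reverse primer's last k bases, so a perfect k-base overlap needs the forward primer's last k bases to equal them.
Comparing (forward last k vs required): k=1: C vs T ✗; k=2: AC vs TA ✗; k=3: AAC vs TAA ✗; k=4: TAAC vs TAAC ✓; k=5: TTAAC vs TAACC ✗; k=6: ATTAAC vs TAACCT ✗.
Only k = 4 is perfect, so the longest perfect 3' overlap is 4.

Longest perfect overlap: 4 complementary base pairs; significant dimer risk (threshold 4).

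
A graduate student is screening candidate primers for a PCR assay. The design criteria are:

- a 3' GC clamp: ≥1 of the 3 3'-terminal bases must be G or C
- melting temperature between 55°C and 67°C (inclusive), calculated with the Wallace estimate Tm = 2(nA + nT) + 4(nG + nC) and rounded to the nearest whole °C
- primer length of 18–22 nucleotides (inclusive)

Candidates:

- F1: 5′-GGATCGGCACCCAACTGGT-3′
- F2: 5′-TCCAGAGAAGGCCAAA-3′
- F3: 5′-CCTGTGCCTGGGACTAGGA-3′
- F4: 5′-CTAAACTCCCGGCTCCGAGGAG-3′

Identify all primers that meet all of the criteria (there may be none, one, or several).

F1 and F3.

F1 (19 nt, A=4 T=3 G=6 C=6): 3' end GGT has 2 G/C ✓; Tm = 2·7 + 4·12 = 62°C ✓; length 19 ✓ — passes.
F2 (16 nt, A=7 T=1 G=4 C=4): 3' end AAA has 0 G/C, need ≥1 ✗; Tm = 2·8 + 4·8 = 48°C, outside 55–67°C ✗; length 16, outside 18–22 ✗ — fails.
F3 (19 nt, A=3 T=4 G=7 C=5): 3' end GGA has 2 G/C ✓; Tm = 2·7 + 4·12 = 62°C ✓; length 19 ✓ — passes.
F4 (22 nt, A=5 T=3 G=6 C=8): 3' end GAG has 2 G/C ✓; Tm = 2·8 + 4·14 = 72°C, outside 55–67°C ✗; length 22 ✓ — fails.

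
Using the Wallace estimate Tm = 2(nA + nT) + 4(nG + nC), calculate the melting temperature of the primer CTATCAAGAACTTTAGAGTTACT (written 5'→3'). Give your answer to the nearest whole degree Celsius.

Base counts: A=8, T=8, G=3, C=4 (length 23).
Tm = 2·(8+8) + 4·(3+4) = 2·16 + 4·7 = 32 + 28 = 60°C.

60°C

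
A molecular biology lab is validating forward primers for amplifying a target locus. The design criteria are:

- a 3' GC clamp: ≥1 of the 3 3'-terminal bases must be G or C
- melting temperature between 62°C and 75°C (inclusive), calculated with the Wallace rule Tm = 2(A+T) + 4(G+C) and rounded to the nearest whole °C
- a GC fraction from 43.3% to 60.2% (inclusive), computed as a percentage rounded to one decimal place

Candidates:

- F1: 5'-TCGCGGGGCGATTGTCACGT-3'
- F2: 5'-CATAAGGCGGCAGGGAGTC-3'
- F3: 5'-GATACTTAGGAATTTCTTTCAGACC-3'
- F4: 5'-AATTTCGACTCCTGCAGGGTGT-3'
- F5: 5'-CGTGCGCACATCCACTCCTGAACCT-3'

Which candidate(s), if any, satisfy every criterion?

F4 only.

F1 (20 nt, A=2 T=5 G=8 C=5): 3' end CGT has 2 G/C ✓; Tm = 2·7 + 4·13 = 66°C ✓; GC 13/20 = 65.0%, outside 43.3–60.2% ✗ — fails.
F2 (19 nt, A=5 T=2 G=8 C=4): 3' end GTC has 2 G/C ✓; Tm = 2·7 + 4·12 = 62°C ✓; GC 12/19 = 63.2%, outside 43.3–60.2% ✗ — fails.
F3 (25 nt, A=7 T=9 G=4 C=5): 3' end ACC has 2 G/C ✓; Tm = 2·16 + 4·9 = 68°C ✓; GC 9/25 = 36.0%, outside 43.3–60.2% ✗ — fails.
F4 (22 nt, A=4 T=7 G=6 C=5): 3' end TGT has 1 G/C ✓; Tm = 2·11 + 4·11 = 66°C ✓; GC 11/22 = 50.0% ✓ — passes.
F5 (25 nt, A=5 T=5 G=4 C=11): 3' end CCT has 2 G/C ✓; Tm = 2·10 + 4·15 = 80°C, outside 62–75°C ✗; GC 15/25 = 60.0% ✓ — fails.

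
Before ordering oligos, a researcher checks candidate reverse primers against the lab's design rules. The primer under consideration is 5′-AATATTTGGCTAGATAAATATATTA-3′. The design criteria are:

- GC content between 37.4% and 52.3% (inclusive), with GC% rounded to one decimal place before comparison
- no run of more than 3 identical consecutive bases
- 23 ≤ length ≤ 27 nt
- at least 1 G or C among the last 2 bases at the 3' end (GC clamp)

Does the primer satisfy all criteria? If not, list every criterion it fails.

Fails: GC content, GC clamp.

Base counts: A=11, T=10, G=3, C=1 (length 25).
GC content: GC 4/25 = 16.0%, outside 37.4–52.3% ✗
homopolymer run: longest run = 3 ✓
length: length 25 ✓
GC clamp: 3' end TA has 0 G/C, need ≥1 ✗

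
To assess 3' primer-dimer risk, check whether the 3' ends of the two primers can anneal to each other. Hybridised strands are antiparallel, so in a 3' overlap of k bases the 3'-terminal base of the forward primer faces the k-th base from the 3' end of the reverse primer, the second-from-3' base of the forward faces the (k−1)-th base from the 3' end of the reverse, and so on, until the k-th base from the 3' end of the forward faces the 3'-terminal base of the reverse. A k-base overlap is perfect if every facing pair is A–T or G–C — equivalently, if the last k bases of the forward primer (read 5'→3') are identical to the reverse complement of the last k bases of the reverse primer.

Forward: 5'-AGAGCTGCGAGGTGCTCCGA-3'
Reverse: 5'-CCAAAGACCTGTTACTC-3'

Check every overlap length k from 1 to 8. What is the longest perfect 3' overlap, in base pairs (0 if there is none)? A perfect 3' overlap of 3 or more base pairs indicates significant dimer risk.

Last 8 bases (5'→3') — forward …TGCTCCGA, reverse …TGTTACTC.
Reverse complement of the reverse primer's last 8 bases: GAGTAACA; its first k bases are the reverse complement of the reverse primer's last k bases, so a perfect k-base overlap needs the forward primer's last k bases to equal them.
Comparing (forward last k vs required): k=1: A vs G ✗; k=2: GA vs GA ✓; k=3: CGA vs GAG ✗; k=4: CCGA vs GAGT ✗; k=5: TCCGA vs GAGTA ✗; k=6: CTCCGA vs GAGTAA ✗; k=7: GCTCCGA vs GAGTAAC ✗; k=8: TGCTCCGA vs GAGTAACA ✗.
Only k = 2 is perfect, so the longest perfect 3' overlap is 2.

Longest perfect overlap: 2 complementary base pairs; below the dimer-risk threshold (threshold 3).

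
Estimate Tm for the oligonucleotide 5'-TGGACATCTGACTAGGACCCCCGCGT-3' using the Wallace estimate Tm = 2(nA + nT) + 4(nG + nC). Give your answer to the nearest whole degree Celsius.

Base counts: A=5, T=5, G=7, C=9 (length 26).
Tm = 2·(5+5) + 4·(7+9) = 2·10 + 4·16 = 20 + 64 = 84°C.

84°C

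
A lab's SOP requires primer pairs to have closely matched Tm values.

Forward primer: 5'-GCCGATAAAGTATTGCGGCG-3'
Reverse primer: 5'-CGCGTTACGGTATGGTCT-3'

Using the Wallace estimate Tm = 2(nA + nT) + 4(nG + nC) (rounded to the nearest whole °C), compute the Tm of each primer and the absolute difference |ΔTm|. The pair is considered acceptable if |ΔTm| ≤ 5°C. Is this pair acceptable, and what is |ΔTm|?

|ΔTm| = 6°C; the pair is not acceptable.

Forward: A=5 T=4 G=7 C=4 → Tm = 2·9 + 4·11 = 62°C.
Reverse: A=2 T=6 G=6 C=4 → Tm = 2·8 + 4·10 = 56°C.
|ΔTm| = |62 − 56| = 6°C, > 5°C.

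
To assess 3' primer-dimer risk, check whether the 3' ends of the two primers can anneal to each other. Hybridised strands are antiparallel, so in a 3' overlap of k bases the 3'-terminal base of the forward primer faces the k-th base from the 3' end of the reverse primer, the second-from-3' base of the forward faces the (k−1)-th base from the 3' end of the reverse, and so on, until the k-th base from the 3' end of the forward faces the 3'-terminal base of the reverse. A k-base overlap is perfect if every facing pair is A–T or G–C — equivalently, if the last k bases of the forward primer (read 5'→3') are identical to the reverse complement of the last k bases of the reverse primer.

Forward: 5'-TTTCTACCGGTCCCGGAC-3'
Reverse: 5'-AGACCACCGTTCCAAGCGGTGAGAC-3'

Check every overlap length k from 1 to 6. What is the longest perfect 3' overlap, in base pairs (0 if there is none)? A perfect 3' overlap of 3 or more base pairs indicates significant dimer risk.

Last 6 bases (5'→3') — forward …CCGGAC, reverse …TGAGAC.
Reverse complement of the reverse primer's last 6 bases: GTCTCA; its first k bases are the reverse complement of the reverse primer's last k bases, so a perfect k-base overlap needs the forward primer's last k bases to equal them.
Comparing (forward last k vs required): k=1: C vs G ✗; k=2: AC vs GT ✗; k=3: GAC vs GTC ✗; k=4: GGAC vs GTCT ✗; k=5: CGGAC vs GTCTC ✗; k=6: CCGGAC vs GTCTCA ✗.
No overlap length from 1 to 6 is perfect, so the longest perfect 3' overlap is 0.

Longest perfect overlap: 0 complementary base pairs; below the dimer-risk threshold (threshold 3).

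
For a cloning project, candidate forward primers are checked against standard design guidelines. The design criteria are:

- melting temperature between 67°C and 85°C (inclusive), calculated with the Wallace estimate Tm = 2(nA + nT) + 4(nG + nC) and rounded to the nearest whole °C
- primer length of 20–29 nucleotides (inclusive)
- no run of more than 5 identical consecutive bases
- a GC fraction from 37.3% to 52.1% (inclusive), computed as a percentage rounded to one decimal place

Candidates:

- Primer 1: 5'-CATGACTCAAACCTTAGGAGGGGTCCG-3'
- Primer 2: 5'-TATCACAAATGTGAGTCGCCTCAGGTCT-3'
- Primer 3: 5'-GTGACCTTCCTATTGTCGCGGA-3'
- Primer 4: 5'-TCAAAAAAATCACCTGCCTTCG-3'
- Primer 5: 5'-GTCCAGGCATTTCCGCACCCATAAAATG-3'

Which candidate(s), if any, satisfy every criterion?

Primer 1 (27 nt, A=7 T=5 G=8 C=7): Tm = 2·12 + 4·15 = 84°C ✓; length 27 ✓; longest run = 4 ✓; GC 15/27 = 55.6%, outside 37.3–52.1% ✗ — fails.
Primer 2 (28 nt, A=7 T=8 G=6 C=7): Tm = 2·15 + 4·13 = 82°C ✓; length 28 ✓; longest run = 3 ✓; GC 13/28 = 46.4% ✓ — passes.
Primer 3 (22 nt, A=3 T=7 G=6 C=6): Tm = 2·10 + 4·12 = 68°C ✓; length 22 ✓; longest run = 2 ✓; GC 12/22 = 54.5%, outside 37.3–52.1% ✗ — fails.
Primer 4 (22 nt, A=8 T=5 G=2 C=7): Tm = 2·13 + 4·9 = 62°C, outside 67–85°C ✗; length 22 ✓; longest run = 7, exceeds 5 ✗; GC 9/22 = 40.9% ✓ — fails.
Primer 5 (28 nt, A=8 T=6 G=5 C=9): Tm = 2·14 + 4·14 = 84°C ✓; length 28 ✓; longest run = 4 ✓; GC 14/28 = 50.0% ✓ — passes.

Primer 2 and Primer 5.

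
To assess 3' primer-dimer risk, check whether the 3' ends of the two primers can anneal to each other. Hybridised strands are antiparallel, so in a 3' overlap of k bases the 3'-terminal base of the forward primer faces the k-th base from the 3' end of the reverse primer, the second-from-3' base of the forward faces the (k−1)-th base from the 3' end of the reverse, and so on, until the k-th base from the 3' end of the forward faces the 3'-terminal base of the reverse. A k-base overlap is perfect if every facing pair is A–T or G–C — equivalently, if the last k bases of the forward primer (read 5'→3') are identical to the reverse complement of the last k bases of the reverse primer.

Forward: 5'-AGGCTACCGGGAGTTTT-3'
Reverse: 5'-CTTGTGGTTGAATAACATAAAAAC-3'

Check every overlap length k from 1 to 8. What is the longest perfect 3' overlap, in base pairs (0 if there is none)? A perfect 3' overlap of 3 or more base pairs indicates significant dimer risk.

Longest perfect overlap: 5 complementary base pairs; significant dimer risk (threshold 3).

Last 8 bases (5'→3') — forward …GGAGTTTT, reverse …ATAAAAAC.
Reverse complement of the reverse primer's last 8 bases: GTTTTTAT; its first k bases are the reverse complement of the reverse primer's last k bases, so a perfect k-base overlap needs the forward primer's last k bases to equal them.
Comparing (forward last k vs required): k=1: T vs G ✗; k=2: TT vs GT ✗; k=3: TTT vs GTT ✗; k=4: TTTT vs GTTT ✗; k=5: GTTTT vs GTTTT ✓; k=6: AGTTTT vs GTTTTT ✗; k=7: GAGTTTT vs GTTTTTA ✗; k=8: GGAGTTTT vs GTTTTTAT ✗.
Only k = 5 is perfect, so the longest perfect 3' overlap is 5.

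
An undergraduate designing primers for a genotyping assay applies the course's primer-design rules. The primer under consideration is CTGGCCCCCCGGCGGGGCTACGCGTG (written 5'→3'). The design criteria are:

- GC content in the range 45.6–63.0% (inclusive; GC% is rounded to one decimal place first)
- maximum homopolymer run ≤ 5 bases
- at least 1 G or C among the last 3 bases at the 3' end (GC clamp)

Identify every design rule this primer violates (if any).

Fails: GC content, homopolymer run.

Base counts: A=1, T=3, G=11, C=11 (length 26).
GC content: GC 22/26 = 84.6%, outside 45.6–63.0% ✗
homopolymer run: longest run = 6, exceeds 5 ✗
GC clamp: 3' end GTG has 2 G/C ✓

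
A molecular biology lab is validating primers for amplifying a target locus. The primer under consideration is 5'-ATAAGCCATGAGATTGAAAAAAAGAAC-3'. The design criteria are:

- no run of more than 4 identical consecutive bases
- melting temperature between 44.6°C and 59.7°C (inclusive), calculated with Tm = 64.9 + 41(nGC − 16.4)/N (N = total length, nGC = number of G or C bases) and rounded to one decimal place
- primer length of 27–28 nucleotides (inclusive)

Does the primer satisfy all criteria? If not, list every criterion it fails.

Base counts: A=15, T=4, G=5, C=3 (length 27).
homopolymer run: longest run = 7, exceeds 4 ✗
Tm: Tm = 64.9 + 41·(8 − 16.4)/27 = 52.1°C ✓
length: length 27 ✓

Fails: homopolymer run.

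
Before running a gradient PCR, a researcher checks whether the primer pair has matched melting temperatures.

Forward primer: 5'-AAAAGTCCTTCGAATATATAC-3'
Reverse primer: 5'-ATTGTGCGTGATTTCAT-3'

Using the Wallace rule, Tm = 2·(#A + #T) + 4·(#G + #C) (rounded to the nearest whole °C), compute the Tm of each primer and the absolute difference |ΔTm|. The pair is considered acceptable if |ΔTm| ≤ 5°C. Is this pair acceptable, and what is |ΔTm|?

Forward: A=9 T=6 G=2 C=4 → Tm = 2·15 + 4·6 = 54°C.
Reverse: A=3 T=8 G=4 C=2 → Tm = 2·11 + 4·6 = 46°C.
|ΔTm| = |54 − 46| = 8°C, > 5°C.

|ΔTm| = 8°C; the pair is not acceptable.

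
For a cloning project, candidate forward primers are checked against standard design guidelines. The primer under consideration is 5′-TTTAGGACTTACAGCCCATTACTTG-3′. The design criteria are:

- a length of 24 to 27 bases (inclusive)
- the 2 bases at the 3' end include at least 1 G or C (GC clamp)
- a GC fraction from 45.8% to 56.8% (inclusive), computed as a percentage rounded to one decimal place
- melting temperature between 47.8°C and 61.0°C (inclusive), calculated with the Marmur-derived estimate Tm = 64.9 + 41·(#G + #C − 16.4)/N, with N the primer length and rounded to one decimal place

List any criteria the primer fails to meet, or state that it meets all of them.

Base counts: A=6, T=9, G=4, C=6 (length 25).
length: length 25 ✓
GC clamp: 3' end TG has 1 G/C ✓
GC content: GC 10/25 = 40.0%, outside 45.8–56.8% ✗
Tm: Tm = 64.9 + 41·(10 − 16.4)/25 = 54.4°C ✓

Fails: GC content.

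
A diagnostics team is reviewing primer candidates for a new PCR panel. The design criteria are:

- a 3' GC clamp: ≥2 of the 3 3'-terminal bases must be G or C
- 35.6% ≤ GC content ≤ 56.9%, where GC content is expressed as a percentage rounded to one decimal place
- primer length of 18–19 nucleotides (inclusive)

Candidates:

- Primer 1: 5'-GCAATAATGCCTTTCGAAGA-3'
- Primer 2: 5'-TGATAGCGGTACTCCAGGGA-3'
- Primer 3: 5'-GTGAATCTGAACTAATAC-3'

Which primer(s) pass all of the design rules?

None of the candidates satisfy all criteria.

Primer 1 (20 nt, A=7 T=5 G=4 C=4): 3' end AGA has 1 G/C, need ≥2 ✗; GC 8/20 = 40.0% ✓; length 20, outside 18–19 ✗ — fails.
Primer 2 (20 nt, A=5 T=4 G=7 C=4): 3' end GGA has 2 G/C ✓; GC 11/20 = 55.0% ✓; length 20, outside 18–19 ✗ — fails.
Primer 3 (18 nt, A=7 T=5 G=3 C=3): 3' end TAC has 1 G/C, need ≥2 ✗; GC 6/18 = 33.3%, outside 35.6–56.9% ✗; length 18 ✓ — fails.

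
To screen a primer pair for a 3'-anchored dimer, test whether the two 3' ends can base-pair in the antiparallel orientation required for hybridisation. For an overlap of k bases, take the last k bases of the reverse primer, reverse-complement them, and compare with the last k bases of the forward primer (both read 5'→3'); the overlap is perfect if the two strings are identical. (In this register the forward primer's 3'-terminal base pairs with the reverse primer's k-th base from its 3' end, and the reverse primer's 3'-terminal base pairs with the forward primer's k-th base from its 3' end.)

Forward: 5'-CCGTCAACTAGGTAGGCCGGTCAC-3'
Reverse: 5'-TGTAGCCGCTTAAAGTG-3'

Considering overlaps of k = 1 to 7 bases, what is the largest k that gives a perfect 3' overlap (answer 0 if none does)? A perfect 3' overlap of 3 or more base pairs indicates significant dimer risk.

Last 7 bases (5'→3') — forward …CGGTCAC, reverse …TAAAGTG.
Reverse complement of the reverse primer's last 7 bases: CACTTTA; its first k bases are the reverse complement of the reverse primer's last k bases, so a perfect k-base overlap needs the forward primer's last k bases to equal them.
Comparing (forward last k vs required): k=1: C vs C ✓; k=2: AC vs CA ✗; k=3: CAC vs CAC ✓; k=4: TCAC vs CACT ✗; k=5: GTCAC vs CACTT ✗; k=6: GGTCAC vs CACTTT ✗; k=7: CGGTCAC vs CACTTTA ✗.
Perfect overlaps at k = 1, 3; the largest is 3.

Longest perfect overlap: 3 complementary base pairs; significant dimer risk (threshold 3).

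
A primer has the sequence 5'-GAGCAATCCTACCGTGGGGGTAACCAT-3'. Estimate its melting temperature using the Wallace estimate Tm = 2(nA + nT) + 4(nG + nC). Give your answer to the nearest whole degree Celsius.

Base counts: A=7, T=5, G=8, C=7 (length 27).
Tm = 2·(7+5) + 4·(8+7) = 2·12 + 4·15 = 24 + 60 = 84°C.

84°C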